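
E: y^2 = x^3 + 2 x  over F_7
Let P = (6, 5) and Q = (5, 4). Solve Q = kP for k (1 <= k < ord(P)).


Enumerate multiples of P until we hit Q = (5, 4):
  1P = (6, 5)
  2P = (4, 3)
  3P = (5, 3)
  4P = (0, 0)
  5P = (5, 4)
Match found at i = 5.

k = 5


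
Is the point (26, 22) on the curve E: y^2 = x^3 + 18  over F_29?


Check whether y^2 = x^3 + 0 x + 18 (mod 29) for (x, y) = (26, 22).
LHS: y^2 = 22^2 mod 29 = 20
RHS: x^3 + 0 x + 18 = 26^3 + 0*26 + 18 mod 29 = 20
LHS = RHS

Yes, on the curve


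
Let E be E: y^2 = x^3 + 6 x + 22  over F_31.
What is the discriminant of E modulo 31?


4 a^3 + 27 b^2 = 4*6^3 + 27*22^2 = 864 + 13068 = 13932
Delta = -16 * (13932) = -222912
Delta mod 31 = 9

Delta = 9 (mod 31)


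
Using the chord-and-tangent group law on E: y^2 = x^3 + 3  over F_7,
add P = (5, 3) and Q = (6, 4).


P != Q, so use the chord formula.
s = (y2 - y1) / (x2 - x1) = (1) / (1) mod 7 = 1
x3 = s^2 - x1 - x2 mod 7 = 1^2 - 5 - 6 = 4
y3 = s (x1 - x3) - y1 mod 7 = 1 * (5 - 4) - 3 = 5

P + Q = (4, 5)


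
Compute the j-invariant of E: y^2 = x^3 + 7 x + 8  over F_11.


Delta = -16(4 a^3 + 27 b^2) mod 11 = 10
-1728 * (4 a)^3 = -1728 * (4*7)^3 mod 11 = 4
j = 4 * 10^(-1) mod 11 = 7

j = 7 (mod 11)


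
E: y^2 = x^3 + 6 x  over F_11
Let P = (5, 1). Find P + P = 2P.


Doubling: s = (3 x1^2 + a) / (2 y1)
s = (3*5^2 + 6) / (2*1) mod 11 = 2
x3 = s^2 - 2 x1 mod 11 = 2^2 - 2*5 = 5
y3 = s (x1 - x3) - y1 mod 11 = 2 * (5 - 5) - 1 = 10

2P = (5, 10)


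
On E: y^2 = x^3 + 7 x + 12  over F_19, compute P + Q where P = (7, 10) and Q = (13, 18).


P != Q, so use the chord formula.
s = (y2 - y1) / (x2 - x1) = (8) / (6) mod 19 = 14
x3 = s^2 - x1 - x2 mod 19 = 14^2 - 7 - 13 = 5
y3 = s (x1 - x3) - y1 mod 19 = 14 * (7 - 5) - 10 = 18

P + Q = (5, 18)


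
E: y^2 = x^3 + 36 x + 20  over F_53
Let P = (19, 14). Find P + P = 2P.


Doubling: s = (3 x1^2 + a) / (2 y1)
s = (3*19^2 + 36) / (2*14) mod 53 = 4
x3 = s^2 - 2 x1 mod 53 = 4^2 - 2*19 = 31
y3 = s (x1 - x3) - y1 mod 53 = 4 * (19 - 31) - 14 = 44

2P = (31, 44)


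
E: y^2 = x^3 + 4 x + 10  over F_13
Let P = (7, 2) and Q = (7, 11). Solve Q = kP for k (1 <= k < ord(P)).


Enumerate multiples of P until we hit Q = (7, 11):
  1P = (7, 2)
  2P = (3, 6)
  3P = (4, 8)
  4P = (6, 9)
  5P = (10, 6)
  6P = (5, 5)
  7P = (0, 7)
  8P = (2, 0)
  9P = (0, 6)
  10P = (5, 8)
  11P = (10, 7)
  12P = (6, 4)
  13P = (4, 5)
  14P = (3, 7)
  15P = (7, 11)
Match found at i = 15.

k = 15


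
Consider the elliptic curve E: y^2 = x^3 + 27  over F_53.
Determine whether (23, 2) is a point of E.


Check whether y^2 = x^3 + 0 x + 27 (mod 53) for (x, y) = (23, 2).
LHS: y^2 = 2^2 mod 53 = 4
RHS: x^3 + 0 x + 27 = 23^3 + 0*23 + 27 mod 53 = 4
LHS = RHS

Yes, on the curve


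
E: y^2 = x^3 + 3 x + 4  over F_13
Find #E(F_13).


For each x in F_13, count y with y^2 = x^3 + 3 x + 4 mod 13:
  x = 0: RHS = 4, y in [2, 11]  -> 2 point(s)
  x = 3: RHS = 1, y in [1, 12]  -> 2 point(s)
  x = 5: RHS = 1, y in [1, 12]  -> 2 point(s)
  x = 6: RHS = 4, y in [2, 11]  -> 2 point(s)
  x = 7: RHS = 4, y in [2, 11]  -> 2 point(s)
  x = 11: RHS = 3, y in [4, 9]  -> 2 point(s)
  x = 12: RHS = 0, y in [0]  -> 1 point(s)
Affine points: 13. Add the point at infinity: total = 14.

#E(F_13) = 14


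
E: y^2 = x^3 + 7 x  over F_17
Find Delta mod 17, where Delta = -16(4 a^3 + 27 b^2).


4 a^3 + 27 b^2 = 4*7^3 + 27*0^2 = 1372 + 0 = 1372
Delta = -16 * (1372) = -21952
Delta mod 17 = 12

Delta = 12 (mod 17)


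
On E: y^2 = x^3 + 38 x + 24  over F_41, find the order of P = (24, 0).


Compute successive multiples of P until we hit O:
  1P = (24, 0)
  2P = O

ord(P) = 2


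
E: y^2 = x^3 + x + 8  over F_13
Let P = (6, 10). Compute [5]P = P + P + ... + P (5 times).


k = 5 = 101_2 (binary, LSB first: 101)
Double-and-add from P = (6, 10):
  bit 0 = 1: acc = O + (6, 10) = (6, 10)
  bit 1 = 0: acc unchanged = (6, 10)
  bit 2 = 1: acc = (6, 10) + (3, 8) = (3, 5)

5P = (3, 5)


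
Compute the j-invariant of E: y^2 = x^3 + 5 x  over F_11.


Delta = -16(4 a^3 + 27 b^2) mod 11 = 8
-1728 * (4 a)^3 = -1728 * (4*5)^3 mod 11 = 8
j = 8 * 8^(-1) mod 11 = 1

j = 1 (mod 11)


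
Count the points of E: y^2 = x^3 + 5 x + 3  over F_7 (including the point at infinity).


For each x in F_7, count y with y^2 = x^3 + 5 x + 3 mod 7:
  x = 1: RHS = 2, y in [3, 4]  -> 2 point(s)
  x = 2: RHS = 0, y in [0]  -> 1 point(s)
  x = 6: RHS = 4, y in [2, 5]  -> 2 point(s)
Affine points: 5. Add the point at infinity: total = 6.

#E(F_7) = 6


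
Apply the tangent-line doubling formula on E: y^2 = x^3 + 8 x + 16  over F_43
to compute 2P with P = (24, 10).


Doubling: s = (3 x1^2 + a) / (2 y1)
s = (3*24^2 + 8) / (2*10) mod 43 = 18
x3 = s^2 - 2 x1 mod 43 = 18^2 - 2*24 = 18
y3 = s (x1 - x3) - y1 mod 43 = 18 * (24 - 18) - 10 = 12

2P = (18, 12)


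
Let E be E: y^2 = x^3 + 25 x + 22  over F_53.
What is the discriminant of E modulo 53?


4 a^3 + 27 b^2 = 4*25^3 + 27*22^2 = 62500 + 13068 = 75568
Delta = -16 * (75568) = -1209088
Delta mod 53 = 1

Delta = 1 (mod 53)


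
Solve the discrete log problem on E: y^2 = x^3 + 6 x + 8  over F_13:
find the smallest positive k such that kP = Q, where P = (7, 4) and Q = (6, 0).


Enumerate multiples of P until we hit Q = (6, 0):
  1P = (7, 4)
  2P = (3, 1)
  3P = (6, 0)
Match found at i = 3.

k = 3


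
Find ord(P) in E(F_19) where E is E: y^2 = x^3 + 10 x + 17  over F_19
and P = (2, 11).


Compute successive multiples of P until we hit O:
  1P = (2, 11)
  2P = (16, 13)
  3P = (8, 18)
  4P = (13, 11)
  5P = (4, 8)
  6P = (1, 16)
  7P = (3, 13)
  8P = (18, 14)
  ... (continuing to 20P)
  20P = O

ord(P) = 20


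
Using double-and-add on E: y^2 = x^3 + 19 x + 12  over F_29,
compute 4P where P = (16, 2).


k = 4 = 100_2 (binary, LSB first: 001)
Double-and-add from P = (16, 2):
  bit 0 = 0: acc unchanged = O
  bit 1 = 0: acc unchanged = O
  bit 2 = 1: acc = O + (27, 13) = (27, 13)

4P = (27, 13)


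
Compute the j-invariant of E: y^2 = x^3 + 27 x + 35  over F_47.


Delta = -16(4 a^3 + 27 b^2) mod 47 = 2
-1728 * (4 a)^3 = -1728 * (4*27)^3 mod 47 = 10
j = 10 * 2^(-1) mod 47 = 5

j = 5 (mod 47)


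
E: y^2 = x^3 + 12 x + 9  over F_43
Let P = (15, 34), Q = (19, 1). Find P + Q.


P != Q, so use the chord formula.
s = (y2 - y1) / (x2 - x1) = (10) / (4) mod 43 = 24
x3 = s^2 - x1 - x2 mod 43 = 24^2 - 15 - 19 = 26
y3 = s (x1 - x3) - y1 mod 43 = 24 * (15 - 26) - 34 = 3

P + Q = (26, 3)


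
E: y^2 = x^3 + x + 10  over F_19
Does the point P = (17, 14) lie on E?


Check whether y^2 = x^3 + 1 x + 10 (mod 19) for (x, y) = (17, 14).
LHS: y^2 = 14^2 mod 19 = 6
RHS: x^3 + 1 x + 10 = 17^3 + 1*17 + 10 mod 19 = 0
LHS != RHS

No, not on the curve


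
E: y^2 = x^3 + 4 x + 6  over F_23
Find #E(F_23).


For each x in F_23, count y with y^2 = x^3 + 4 x + 6 mod 23:
  x = 0: RHS = 6, y in [11, 12]  -> 2 point(s)
  x = 5: RHS = 13, y in [6, 17]  -> 2 point(s)
  x = 6: RHS = 16, y in [4, 19]  -> 2 point(s)
  x = 7: RHS = 9, y in [3, 20]  -> 2 point(s)
  x = 9: RHS = 12, y in [9, 14]  -> 2 point(s)
  x = 11: RHS = 1, y in [1, 22]  -> 2 point(s)
  x = 13: RHS = 1, y in [1, 22]  -> 2 point(s)
  x = 14: RHS = 0, y in [0]  -> 1 point(s)
  x = 16: RHS = 3, y in [7, 16]  -> 2 point(s)
  x = 19: RHS = 18, y in [8, 15]  -> 2 point(s)
  x = 20: RHS = 13, y in [6, 17]  -> 2 point(s)
  x = 21: RHS = 13, y in [6, 17]  -> 2 point(s)
  x = 22: RHS = 1, y in [1, 22]  -> 2 point(s)
Affine points: 25. Add the point at infinity: total = 26.

#E(F_23) = 26


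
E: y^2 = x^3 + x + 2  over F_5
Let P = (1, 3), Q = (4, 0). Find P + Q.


P != Q, so use the chord formula.
s = (y2 - y1) / (x2 - x1) = (2) / (3) mod 5 = 4
x3 = s^2 - x1 - x2 mod 5 = 4^2 - 1 - 4 = 1
y3 = s (x1 - x3) - y1 mod 5 = 4 * (1 - 1) - 3 = 2

P + Q = (1, 2)


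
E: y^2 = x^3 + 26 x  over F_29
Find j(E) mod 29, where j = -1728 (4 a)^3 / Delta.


Delta = -16(4 a^3 + 27 b^2) mod 29 = 17
-1728 * (4 a)^3 = -1728 * (4*26)^3 mod 29 = 28
j = 28 * 17^(-1) mod 29 = 17

j = 17 (mod 29)


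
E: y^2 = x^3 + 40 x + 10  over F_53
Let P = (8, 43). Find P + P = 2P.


Doubling: s = (3 x1^2 + a) / (2 y1)
s = (3*8^2 + 40) / (2*43) mod 53 = 52
x3 = s^2 - 2 x1 mod 53 = 52^2 - 2*8 = 38
y3 = s (x1 - x3) - y1 mod 53 = 52 * (8 - 38) - 43 = 40

2P = (38, 40)


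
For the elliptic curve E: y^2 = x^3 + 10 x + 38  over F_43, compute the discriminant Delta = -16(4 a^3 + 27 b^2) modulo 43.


4 a^3 + 27 b^2 = 4*10^3 + 27*38^2 = 4000 + 38988 = 42988
Delta = -16 * (42988) = -687808
Delta mod 43 = 20

Delta = 20 (mod 43)


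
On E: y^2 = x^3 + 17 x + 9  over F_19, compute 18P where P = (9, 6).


k = 18 = 10010_2 (binary, LSB first: 01001)
Double-and-add from P = (9, 6):
  bit 0 = 0: acc unchanged = O
  bit 1 = 1: acc = O + (6, 2) = (6, 2)
  bit 2 = 0: acc unchanged = (6, 2)
  bit 3 = 0: acc unchanged = (6, 2)
  bit 4 = 1: acc = (6, 2) + (10, 1) = (9, 13)

18P = (9, 13)


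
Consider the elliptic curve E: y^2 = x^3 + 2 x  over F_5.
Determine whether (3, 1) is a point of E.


Check whether y^2 = x^3 + 2 x + 0 (mod 5) for (x, y) = (3, 1).
LHS: y^2 = 1^2 mod 5 = 1
RHS: x^3 + 2 x + 0 = 3^3 + 2*3 + 0 mod 5 = 3
LHS != RHS

No, not on the curve


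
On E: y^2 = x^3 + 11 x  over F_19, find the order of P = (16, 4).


Compute successive multiples of P until we hit O:
  1P = (16, 4)
  2P = (6, 15)
  3P = (6, 4)
  4P = (16, 15)
  5P = O

ord(P) = 5


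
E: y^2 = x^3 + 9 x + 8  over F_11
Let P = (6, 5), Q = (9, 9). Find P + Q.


P != Q, so use the chord formula.
s = (y2 - y1) / (x2 - x1) = (4) / (3) mod 11 = 5
x3 = s^2 - x1 - x2 mod 11 = 5^2 - 6 - 9 = 10
y3 = s (x1 - x3) - y1 mod 11 = 5 * (6 - 10) - 5 = 8

P + Q = (10, 8)


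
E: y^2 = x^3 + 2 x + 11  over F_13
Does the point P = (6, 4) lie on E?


Check whether y^2 = x^3 + 2 x + 11 (mod 13) for (x, y) = (6, 4).
LHS: y^2 = 4^2 mod 13 = 3
RHS: x^3 + 2 x + 11 = 6^3 + 2*6 + 11 mod 13 = 5
LHS != RHS

No, not on the curve


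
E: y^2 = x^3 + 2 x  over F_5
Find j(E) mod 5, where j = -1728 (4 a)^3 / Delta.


Delta = -16(4 a^3 + 27 b^2) mod 5 = 3
-1728 * (4 a)^3 = -1728 * (4*2)^3 mod 5 = 4
j = 4 * 3^(-1) mod 5 = 3

j = 3 (mod 5)


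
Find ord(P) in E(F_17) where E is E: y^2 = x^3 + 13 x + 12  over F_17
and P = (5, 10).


Compute successive multiples of P until we hit O:
  1P = (5, 10)
  2P = (8, 4)
  3P = (8, 13)
  4P = (5, 7)
  5P = O

ord(P) = 5


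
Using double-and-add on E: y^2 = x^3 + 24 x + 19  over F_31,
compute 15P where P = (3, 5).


k = 15 = 1111_2 (binary, LSB first: 1111)
Double-and-add from P = (3, 5):
  bit 0 = 1: acc = O + (3, 5) = (3, 5)
  bit 1 = 1: acc = (3, 5) + (29, 5) = (30, 26)
  bit 2 = 1: acc = (30, 26) + (12, 19) = (8, 17)
  bit 3 = 1: acc = (8, 17) + (27, 18) = (10, 9)

15P = (10, 9)


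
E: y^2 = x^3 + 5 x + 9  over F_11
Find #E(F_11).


For each x in F_11, count y with y^2 = x^3 + 5 x + 9 mod 11:
  x = 0: RHS = 9, y in [3, 8]  -> 2 point(s)
  x = 1: RHS = 4, y in [2, 9]  -> 2 point(s)
  x = 2: RHS = 5, y in [4, 7]  -> 2 point(s)
  x = 4: RHS = 5, y in [4, 7]  -> 2 point(s)
  x = 5: RHS = 5, y in [4, 7]  -> 2 point(s)
  x = 8: RHS = 0, y in [0]  -> 1 point(s)
  x = 10: RHS = 3, y in [5, 6]  -> 2 point(s)
Affine points: 13. Add the point at infinity: total = 14.

#E(F_11) = 14


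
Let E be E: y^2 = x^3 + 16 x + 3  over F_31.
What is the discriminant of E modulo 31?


4 a^3 + 27 b^2 = 4*16^3 + 27*3^2 = 16384 + 243 = 16627
Delta = -16 * (16627) = -266032
Delta mod 31 = 10

Delta = 10 (mod 31)


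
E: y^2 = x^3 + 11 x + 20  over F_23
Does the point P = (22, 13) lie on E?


Check whether y^2 = x^3 + 11 x + 20 (mod 23) for (x, y) = (22, 13).
LHS: y^2 = 13^2 mod 23 = 8
RHS: x^3 + 11 x + 20 = 22^3 + 11*22 + 20 mod 23 = 8
LHS = RHS

Yes, on the curve


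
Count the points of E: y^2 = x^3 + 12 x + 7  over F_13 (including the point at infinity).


For each x in F_13, count y with y^2 = x^3 + 12 x + 7 mod 13:
  x = 2: RHS = 0, y in [0]  -> 1 point(s)
  x = 5: RHS = 10, y in [6, 7]  -> 2 point(s)
  x = 6: RHS = 9, y in [3, 10]  -> 2 point(s)
  x = 8: RHS = 4, y in [2, 11]  -> 2 point(s)
  x = 9: RHS = 12, y in [5, 8]  -> 2 point(s)
  x = 10: RHS = 9, y in [3, 10]  -> 2 point(s)
  x = 11: RHS = 1, y in [1, 12]  -> 2 point(s)
Affine points: 13. Add the point at infinity: total = 14.

#E(F_13) = 14


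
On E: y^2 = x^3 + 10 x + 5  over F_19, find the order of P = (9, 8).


Compute successive multiples of P until we hit O:
  1P = (9, 8)
  2P = (5, 3)
  3P = (3, 9)
  4P = (16, 9)
  5P = (1, 4)
  6P = (14, 18)
  7P = (0, 10)
  8P = (7, 0)
  ... (continuing to 16P)
  16P = O

ord(P) = 16


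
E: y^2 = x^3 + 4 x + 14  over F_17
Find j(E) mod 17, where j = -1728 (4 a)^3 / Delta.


Delta = -16(4 a^3 + 27 b^2) mod 17 = 6
-1728 * (4 a)^3 = -1728 * (4*4)^3 mod 17 = 11
j = 11 * 6^(-1) mod 17 = 16

j = 16 (mod 17)


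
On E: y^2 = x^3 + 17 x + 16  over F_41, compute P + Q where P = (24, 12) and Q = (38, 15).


P != Q, so use the chord formula.
s = (y2 - y1) / (x2 - x1) = (3) / (14) mod 41 = 9
x3 = s^2 - x1 - x2 mod 41 = 9^2 - 24 - 38 = 19
y3 = s (x1 - x3) - y1 mod 41 = 9 * (24 - 19) - 12 = 33

P + Q = (19, 33)


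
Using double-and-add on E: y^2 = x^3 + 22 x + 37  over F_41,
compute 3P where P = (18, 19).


k = 3 = 11_2 (binary, LSB first: 11)
Double-and-add from P = (18, 19):
  bit 0 = 1: acc = O + (18, 19) = (18, 19)
  bit 1 = 1: acc = (18, 19) + (7, 40) = (21, 24)

3P = (21, 24)


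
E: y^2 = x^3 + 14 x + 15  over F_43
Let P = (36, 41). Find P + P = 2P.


Doubling: s = (3 x1^2 + a) / (2 y1)
s = (3*36^2 + 14) / (2*41) mod 43 = 35
x3 = s^2 - 2 x1 mod 43 = 35^2 - 2*36 = 35
y3 = s (x1 - x3) - y1 mod 43 = 35 * (36 - 35) - 41 = 37

2P = (35, 37)


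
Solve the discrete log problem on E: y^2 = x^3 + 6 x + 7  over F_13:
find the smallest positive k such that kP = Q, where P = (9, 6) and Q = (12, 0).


Enumerate multiples of P until we hit Q = (12, 0):
  1P = (9, 6)
  2P = (12, 0)
Match found at i = 2.

k = 2


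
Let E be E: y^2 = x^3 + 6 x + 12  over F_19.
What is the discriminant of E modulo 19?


4 a^3 + 27 b^2 = 4*6^3 + 27*12^2 = 864 + 3888 = 4752
Delta = -16 * (4752) = -76032
Delta mod 19 = 6

Delta = 6 (mod 19)


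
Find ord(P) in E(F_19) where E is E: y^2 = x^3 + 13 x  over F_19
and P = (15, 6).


Compute successive multiples of P until we hit O:
  1P = (15, 6)
  2P = (6, 16)
  3P = (18, 10)
  4P = (11, 12)
  5P = (0, 0)
  6P = (11, 7)
  7P = (18, 9)
  8P = (6, 3)
  ... (continuing to 10P)
  10P = O

ord(P) = 10


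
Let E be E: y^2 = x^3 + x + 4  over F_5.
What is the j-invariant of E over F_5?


Delta = -16(4 a^3 + 27 b^2) mod 5 = 4
-1728 * (4 a)^3 = -1728 * (4*1)^3 mod 5 = 3
j = 3 * 4^(-1) mod 5 = 2

j = 2 (mod 5)


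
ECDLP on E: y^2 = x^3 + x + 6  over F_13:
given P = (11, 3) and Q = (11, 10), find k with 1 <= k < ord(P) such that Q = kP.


Enumerate multiples of P until we hit Q = (11, 10):
  1P = (11, 3)
  2P = (4, 10)
  3P = (12, 11)
  4P = (2, 4)
  5P = (9, 4)
  6P = (3, 6)
  7P = (3, 7)
  8P = (9, 9)
  9P = (2, 9)
  10P = (12, 2)
  11P = (4, 3)
  12P = (11, 10)
Match found at i = 12.

k = 12


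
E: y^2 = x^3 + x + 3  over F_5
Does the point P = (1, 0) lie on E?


Check whether y^2 = x^3 + 1 x + 3 (mod 5) for (x, y) = (1, 0).
LHS: y^2 = 0^2 mod 5 = 0
RHS: x^3 + 1 x + 3 = 1^3 + 1*1 + 3 mod 5 = 0
LHS = RHS

Yes, on the curve


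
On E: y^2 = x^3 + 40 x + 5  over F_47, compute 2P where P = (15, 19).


Doubling: s = (3 x1^2 + a) / (2 y1)
s = (3*15^2 + 40) / (2*19) mod 47 = 25
x3 = s^2 - 2 x1 mod 47 = 25^2 - 2*15 = 31
y3 = s (x1 - x3) - y1 mod 47 = 25 * (15 - 31) - 19 = 4

2P = (31, 4)


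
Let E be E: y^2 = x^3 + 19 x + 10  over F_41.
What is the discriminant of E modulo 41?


4 a^3 + 27 b^2 = 4*19^3 + 27*10^2 = 27436 + 2700 = 30136
Delta = -16 * (30136) = -482176
Delta mod 41 = 25

Delta = 25 (mod 41)


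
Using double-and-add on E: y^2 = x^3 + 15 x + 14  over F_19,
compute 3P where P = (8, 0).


k = 3 = 11_2 (binary, LSB first: 11)
Double-and-add from P = (8, 0):
  bit 0 = 1: acc = O + (8, 0) = (8, 0)
  bit 1 = 1: acc = (8, 0) + O = (8, 0)

3P = (8, 0)


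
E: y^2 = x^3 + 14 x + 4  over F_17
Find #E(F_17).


For each x in F_17, count y with y^2 = x^3 + 14 x + 4 mod 17:
  x = 0: RHS = 4, y in [2, 15]  -> 2 point(s)
  x = 1: RHS = 2, y in [6, 11]  -> 2 point(s)
  x = 6: RHS = 15, y in [7, 10]  -> 2 point(s)
  x = 8: RHS = 16, y in [4, 13]  -> 2 point(s)
  x = 9: RHS = 9, y in [3, 14]  -> 2 point(s)
  x = 12: RHS = 13, y in [8, 9]  -> 2 point(s)
  x = 15: RHS = 2, y in [6, 11]  -> 2 point(s)
Affine points: 14. Add the point at infinity: total = 15.

#E(F_17) = 15


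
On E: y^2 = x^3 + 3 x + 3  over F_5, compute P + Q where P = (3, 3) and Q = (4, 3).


P != Q, so use the chord formula.
s = (y2 - y1) / (x2 - x1) = (0) / (1) mod 5 = 0
x3 = s^2 - x1 - x2 mod 5 = 0^2 - 3 - 4 = 3
y3 = s (x1 - x3) - y1 mod 5 = 0 * (3 - 3) - 3 = 2

P + Q = (3, 2)


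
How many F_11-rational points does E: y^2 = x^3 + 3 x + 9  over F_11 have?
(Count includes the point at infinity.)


For each x in F_11, count y with y^2 = x^3 + 3 x + 9 mod 11:
  x = 0: RHS = 9, y in [3, 8]  -> 2 point(s)
  x = 2: RHS = 1, y in [1, 10]  -> 2 point(s)
  x = 3: RHS = 1, y in [1, 10]  -> 2 point(s)
  x = 6: RHS = 1, y in [1, 10]  -> 2 point(s)
  x = 10: RHS = 5, y in [4, 7]  -> 2 point(s)
Affine points: 10. Add the point at infinity: total = 11.

#E(F_11) = 11


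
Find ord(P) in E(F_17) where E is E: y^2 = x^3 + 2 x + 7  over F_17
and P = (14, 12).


Compute successive multiples of P until we hit O:
  1P = (14, 12)
  2P = (2, 11)
  3P = (16, 2)
  4P = (12, 12)
  5P = (8, 5)
  6P = (11, 0)
  7P = (8, 12)
  8P = (12, 5)
  ... (continuing to 12P)
  12P = O

ord(P) = 12


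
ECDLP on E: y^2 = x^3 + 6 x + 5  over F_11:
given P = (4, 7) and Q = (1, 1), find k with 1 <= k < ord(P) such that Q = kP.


Enumerate multiples of P until we hit Q = (1, 1):
  1P = (4, 7)
  2P = (8, 9)
  3P = (2, 5)
  4P = (6, 2)
  5P = (10, 8)
  6P = (1, 10)
  7P = (7, 7)
  8P = (0, 4)
  9P = (0, 7)
  10P = (7, 4)
  11P = (1, 1)
Match found at i = 11.

k = 11


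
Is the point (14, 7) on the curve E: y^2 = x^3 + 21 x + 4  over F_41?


Check whether y^2 = x^3 + 21 x + 4 (mod 41) for (x, y) = (14, 7).
LHS: y^2 = 7^2 mod 41 = 8
RHS: x^3 + 21 x + 4 = 14^3 + 21*14 + 4 mod 41 = 8
LHS = RHS

Yes, on the curve


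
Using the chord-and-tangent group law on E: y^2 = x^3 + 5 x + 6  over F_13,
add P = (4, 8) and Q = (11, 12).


P != Q, so use the chord formula.
s = (y2 - y1) / (x2 - x1) = (4) / (7) mod 13 = 8
x3 = s^2 - x1 - x2 mod 13 = 8^2 - 4 - 11 = 10
y3 = s (x1 - x3) - y1 mod 13 = 8 * (4 - 10) - 8 = 9

P + Q = (10, 9)


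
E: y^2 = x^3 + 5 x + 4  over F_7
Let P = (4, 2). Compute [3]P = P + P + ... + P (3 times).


k = 3 = 11_2 (binary, LSB first: 11)
Double-and-add from P = (4, 2):
  bit 0 = 1: acc = O + (4, 2) = (4, 2)
  bit 1 = 1: acc = (4, 2) + (0, 2) = (3, 5)

3P = (3, 5)


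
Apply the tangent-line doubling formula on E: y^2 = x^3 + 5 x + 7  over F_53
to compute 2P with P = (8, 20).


Doubling: s = (3 x1^2 + a) / (2 y1)
s = (3*8^2 + 5) / (2*20) mod 53 = 46
x3 = s^2 - 2 x1 mod 53 = 46^2 - 2*8 = 33
y3 = s (x1 - x3) - y1 mod 53 = 46 * (8 - 33) - 20 = 49

2P = (33, 49)


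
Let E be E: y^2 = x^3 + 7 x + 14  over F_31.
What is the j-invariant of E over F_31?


Delta = -16(4 a^3 + 27 b^2) mod 31 = 16
-1728 * (4 a)^3 = -1728 * (4*7)^3 mod 31 = 1
j = 1 * 16^(-1) mod 31 = 2

j = 2 (mod 31)


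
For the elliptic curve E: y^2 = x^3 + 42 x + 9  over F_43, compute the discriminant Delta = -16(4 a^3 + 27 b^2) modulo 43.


4 a^3 + 27 b^2 = 4*42^3 + 27*9^2 = 296352 + 2187 = 298539
Delta = -16 * (298539) = -4776624
Delta mod 43 = 31

Delta = 31 (mod 43)


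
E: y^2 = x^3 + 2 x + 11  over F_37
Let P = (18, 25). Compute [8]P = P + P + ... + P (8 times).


k = 8 = 1000_2 (binary, LSB first: 0001)
Double-and-add from P = (18, 25):
  bit 0 = 0: acc unchanged = O
  bit 1 = 0: acc unchanged = O
  bit 2 = 0: acc unchanged = O
  bit 3 = 1: acc = O + (8, 24) = (8, 24)

8P = (8, 24)


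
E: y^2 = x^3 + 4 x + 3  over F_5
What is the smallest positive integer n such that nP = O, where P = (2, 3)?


Compute successive multiples of P until we hit O:
  1P = (2, 3)
  2P = (2, 2)
  3P = O

ord(P) = 3


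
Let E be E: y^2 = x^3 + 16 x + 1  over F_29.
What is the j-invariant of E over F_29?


Delta = -16(4 a^3 + 27 b^2) mod 29 = 19
-1728 * (4 a)^3 = -1728 * (4*16)^3 mod 29 = 11
j = 11 * 19^(-1) mod 29 = 25

j = 25 (mod 29)


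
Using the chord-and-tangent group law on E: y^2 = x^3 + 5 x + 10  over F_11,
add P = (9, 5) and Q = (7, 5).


P != Q, so use the chord formula.
s = (y2 - y1) / (x2 - x1) = (0) / (9) mod 11 = 0
x3 = s^2 - x1 - x2 mod 11 = 0^2 - 9 - 7 = 6
y3 = s (x1 - x3) - y1 mod 11 = 0 * (9 - 6) - 5 = 6

P + Q = (6, 6)


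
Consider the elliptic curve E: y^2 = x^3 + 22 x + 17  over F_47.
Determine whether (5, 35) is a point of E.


Check whether y^2 = x^3 + 22 x + 17 (mod 47) for (x, y) = (5, 35).
LHS: y^2 = 35^2 mod 47 = 3
RHS: x^3 + 22 x + 17 = 5^3 + 22*5 + 17 mod 47 = 17
LHS != RHS

No, not on the curve


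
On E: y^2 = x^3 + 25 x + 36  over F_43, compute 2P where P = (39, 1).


Doubling: s = (3 x1^2 + a) / (2 y1)
s = (3*39^2 + 25) / (2*1) mod 43 = 15
x3 = s^2 - 2 x1 mod 43 = 15^2 - 2*39 = 18
y3 = s (x1 - x3) - y1 mod 43 = 15 * (39 - 18) - 1 = 13

2P = (18, 13)


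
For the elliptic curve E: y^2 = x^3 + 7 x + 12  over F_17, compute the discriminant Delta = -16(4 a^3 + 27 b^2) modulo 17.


4 a^3 + 27 b^2 = 4*7^3 + 27*12^2 = 1372 + 3888 = 5260
Delta = -16 * (5260) = -84160
Delta mod 17 = 7

Delta = 7 (mod 17)


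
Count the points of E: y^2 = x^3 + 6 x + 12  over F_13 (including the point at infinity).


For each x in F_13, count y with y^2 = x^3 + 6 x + 12 mod 13:
  x = 0: RHS = 12, y in [5, 8]  -> 2 point(s)
  x = 4: RHS = 9, y in [3, 10]  -> 2 point(s)
  x = 6: RHS = 4, y in [2, 11]  -> 2 point(s)
  x = 8: RHS = 0, y in [0]  -> 1 point(s)
Affine points: 7. Add the point at infinity: total = 8.

#E(F_13) = 8


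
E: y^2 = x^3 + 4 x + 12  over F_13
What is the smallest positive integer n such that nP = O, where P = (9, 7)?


Compute successive multiples of P until we hit O:
  1P = (9, 7)
  2P = (8, 6)
  3P = (10, 5)
  4P = (11, 10)
  5P = (5, 12)
  6P = (3, 5)
  7P = (4, 12)
  8P = (1, 11)
  ... (continuing to 19P)
  19P = O

ord(P) = 19


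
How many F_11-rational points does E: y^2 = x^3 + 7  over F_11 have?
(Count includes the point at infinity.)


For each x in F_11, count y with y^2 = x^3 + 0 x + 7 mod 11:
  x = 2: RHS = 4, y in [2, 9]  -> 2 point(s)
  x = 3: RHS = 1, y in [1, 10]  -> 2 point(s)
  x = 4: RHS = 5, y in [4, 7]  -> 2 point(s)
  x = 5: RHS = 0, y in [0]  -> 1 point(s)
  x = 6: RHS = 3, y in [5, 6]  -> 2 point(s)
  x = 7: RHS = 9, y in [3, 8]  -> 2 point(s)
Affine points: 11. Add the point at infinity: total = 12.

#E(F_11) = 12


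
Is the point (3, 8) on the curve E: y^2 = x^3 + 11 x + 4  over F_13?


Check whether y^2 = x^3 + 11 x + 4 (mod 13) for (x, y) = (3, 8).
LHS: y^2 = 8^2 mod 13 = 12
RHS: x^3 + 11 x + 4 = 3^3 + 11*3 + 4 mod 13 = 12
LHS = RHS

Yes, on the curve


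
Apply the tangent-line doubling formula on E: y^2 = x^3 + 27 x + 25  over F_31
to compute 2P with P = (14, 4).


Doubling: s = (3 x1^2 + a) / (2 y1)
s = (3*14^2 + 27) / (2*4) mod 31 = 11
x3 = s^2 - 2 x1 mod 31 = 11^2 - 2*14 = 0
y3 = s (x1 - x3) - y1 mod 31 = 11 * (14 - 0) - 4 = 26

2P = (0, 26)


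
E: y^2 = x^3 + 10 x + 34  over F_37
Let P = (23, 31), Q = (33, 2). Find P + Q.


P != Q, so use the chord formula.
s = (y2 - y1) / (x2 - x1) = (8) / (10) mod 37 = 23
x3 = s^2 - x1 - x2 mod 37 = 23^2 - 23 - 33 = 29
y3 = s (x1 - x3) - y1 mod 37 = 23 * (23 - 29) - 31 = 16

P + Q = (29, 16)


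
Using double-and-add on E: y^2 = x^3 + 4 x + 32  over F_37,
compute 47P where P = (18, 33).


k = 47 = 101111_2 (binary, LSB first: 111101)
Double-and-add from P = (18, 33):
  bit 0 = 1: acc = O + (18, 33) = (18, 33)
  bit 1 = 1: acc = (18, 33) + (11, 1) = (7, 12)
  bit 2 = 1: acc = (7, 12) + (8, 13) = (23, 9)
  bit 3 = 1: acc = (23, 9) + (22, 1) = (19, 23)
  bit 4 = 0: acc unchanged = (19, 23)
  bit 5 = 1: acc = (19, 23) + (26, 27) = (18, 4)

47P = (18, 4)


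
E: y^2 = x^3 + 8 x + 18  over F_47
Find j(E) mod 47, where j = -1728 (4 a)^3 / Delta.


Delta = -16(4 a^3 + 27 b^2) mod 47 = 36
-1728 * (4 a)^3 = -1728 * (4*8)^3 mod 47 = 5
j = 5 * 36^(-1) mod 47 = 38

j = 38 (mod 47)


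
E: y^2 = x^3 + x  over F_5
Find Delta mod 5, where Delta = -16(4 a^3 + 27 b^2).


4 a^3 + 27 b^2 = 4*1^3 + 27*0^2 = 4 + 0 = 4
Delta = -16 * (4) = -64
Delta mod 5 = 1

Delta = 1 (mod 5)


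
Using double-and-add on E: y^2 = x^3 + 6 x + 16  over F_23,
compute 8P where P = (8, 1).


k = 8 = 1000_2 (binary, LSB first: 0001)
Double-and-add from P = (8, 1):
  bit 0 = 0: acc unchanged = O
  bit 1 = 0: acc unchanged = O
  bit 2 = 0: acc unchanged = O
  bit 3 = 1: acc = O + (1, 0) = (1, 0)

8P = (1, 0)


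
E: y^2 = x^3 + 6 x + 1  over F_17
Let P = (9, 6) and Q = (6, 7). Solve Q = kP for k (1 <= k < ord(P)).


Enumerate multiples of P until we hit Q = (6, 7):
  1P = (9, 6)
  2P = (12, 4)
  3P = (4, 2)
  4P = (6, 10)
  5P = (0, 16)
  6P = (0, 1)
  7P = (6, 7)
Match found at i = 7.

k = 7


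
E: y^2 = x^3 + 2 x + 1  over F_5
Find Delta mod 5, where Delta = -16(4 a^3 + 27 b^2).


4 a^3 + 27 b^2 = 4*2^3 + 27*1^2 = 32 + 27 = 59
Delta = -16 * (59) = -944
Delta mod 5 = 1

Delta = 1 (mod 5)


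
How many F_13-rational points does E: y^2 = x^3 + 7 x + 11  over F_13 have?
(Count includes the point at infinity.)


For each x in F_13, count y with y^2 = x^3 + 7 x + 11 mod 13:
  x = 4: RHS = 12, y in [5, 8]  -> 2 point(s)
  x = 6: RHS = 9, y in [3, 10]  -> 2 point(s)
  x = 7: RHS = 0, y in [0]  -> 1 point(s)
  x = 9: RHS = 10, y in [6, 7]  -> 2 point(s)
  x = 12: RHS = 3, y in [4, 9]  -> 2 point(s)
Affine points: 9. Add the point at infinity: total = 10.

#E(F_13) = 10


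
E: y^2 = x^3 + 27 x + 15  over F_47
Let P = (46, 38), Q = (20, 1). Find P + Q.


P != Q, so use the chord formula.
s = (y2 - y1) / (x2 - x1) = (10) / (21) mod 47 = 43
x3 = s^2 - x1 - x2 mod 47 = 43^2 - 46 - 20 = 44
y3 = s (x1 - x3) - y1 mod 47 = 43 * (46 - 44) - 38 = 1

P + Q = (44, 1)


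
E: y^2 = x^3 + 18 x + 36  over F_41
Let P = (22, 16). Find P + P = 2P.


Doubling: s = (3 x1^2 + a) / (2 y1)
s = (3*22^2 + 18) / (2*16) mod 41 = 28
x3 = s^2 - 2 x1 mod 41 = 28^2 - 2*22 = 2
y3 = s (x1 - x3) - y1 mod 41 = 28 * (22 - 2) - 16 = 11

2P = (2, 11)


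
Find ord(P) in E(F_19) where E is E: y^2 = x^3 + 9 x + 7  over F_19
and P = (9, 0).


Compute successive multiples of P until we hit O:
  1P = (9, 0)
  2P = O

ord(P) = 2


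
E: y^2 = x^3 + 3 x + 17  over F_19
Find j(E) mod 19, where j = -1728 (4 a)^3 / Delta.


Delta = -16(4 a^3 + 27 b^2) mod 19 = 2
-1728 * (4 a)^3 = -1728 * (4*3)^3 mod 19 = 18
j = 18 * 2^(-1) mod 19 = 9

j = 9 (mod 19)


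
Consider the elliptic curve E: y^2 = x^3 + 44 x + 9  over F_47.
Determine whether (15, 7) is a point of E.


Check whether y^2 = x^3 + 44 x + 9 (mod 47) for (x, y) = (15, 7).
LHS: y^2 = 7^2 mod 47 = 2
RHS: x^3 + 44 x + 9 = 15^3 + 44*15 + 9 mod 47 = 2
LHS = RHS

Yes, on the curve


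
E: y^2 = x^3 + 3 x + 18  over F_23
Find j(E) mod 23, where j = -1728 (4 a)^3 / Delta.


Delta = -16(4 a^3 + 27 b^2) mod 23 = 7
-1728 * (4 a)^3 = -1728 * (4*3)^3 mod 23 = 14
j = 14 * 7^(-1) mod 23 = 2

j = 2 (mod 23)


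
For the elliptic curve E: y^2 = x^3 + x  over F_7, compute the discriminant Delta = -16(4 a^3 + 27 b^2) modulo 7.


4 a^3 + 27 b^2 = 4*1^3 + 27*0^2 = 4 + 0 = 4
Delta = -16 * (4) = -64
Delta mod 7 = 6

Delta = 6 (mod 7)


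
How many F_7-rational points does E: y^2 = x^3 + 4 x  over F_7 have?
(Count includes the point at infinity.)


For each x in F_7, count y with y^2 = x^3 + 4 x + 0 mod 7:
  x = 0: RHS = 0, y in [0]  -> 1 point(s)
  x = 2: RHS = 2, y in [3, 4]  -> 2 point(s)
  x = 3: RHS = 4, y in [2, 5]  -> 2 point(s)
  x = 6: RHS = 2, y in [3, 4]  -> 2 point(s)
Affine points: 7. Add the point at infinity: total = 8.

#E(F_7) = 8


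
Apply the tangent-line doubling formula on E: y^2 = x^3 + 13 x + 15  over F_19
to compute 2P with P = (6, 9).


Doubling: s = (3 x1^2 + a) / (2 y1)
s = (3*6^2 + 13) / (2*9) mod 19 = 12
x3 = s^2 - 2 x1 mod 19 = 12^2 - 2*6 = 18
y3 = s (x1 - x3) - y1 mod 19 = 12 * (6 - 18) - 9 = 18

2P = (18, 18)


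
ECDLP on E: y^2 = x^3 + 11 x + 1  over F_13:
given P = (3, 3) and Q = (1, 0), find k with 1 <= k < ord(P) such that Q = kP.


Enumerate multiples of P until we hit Q = (1, 0):
  1P = (3, 3)
  2P = (11, 7)
  3P = (9, 7)
  4P = (0, 12)
  5P = (6, 6)
  6P = (5, 8)
  7P = (8, 4)
  8P = (1, 0)
Match found at i = 8.

k = 8


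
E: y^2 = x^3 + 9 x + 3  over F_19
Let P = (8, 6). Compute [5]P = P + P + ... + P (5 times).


k = 5 = 101_2 (binary, LSB first: 101)
Double-and-add from P = (8, 6):
  bit 0 = 1: acc = O + (8, 6) = (8, 6)
  bit 1 = 0: acc unchanged = (8, 6)
  bit 2 = 1: acc = (8, 6) + (14, 2) = (8, 13)

5P = (8, 13)


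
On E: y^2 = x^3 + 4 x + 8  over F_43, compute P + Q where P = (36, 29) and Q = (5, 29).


P != Q, so use the chord formula.
s = (y2 - y1) / (x2 - x1) = (0) / (12) mod 43 = 0
x3 = s^2 - x1 - x2 mod 43 = 0^2 - 36 - 5 = 2
y3 = s (x1 - x3) - y1 mod 43 = 0 * (36 - 2) - 29 = 14

P + Q = (2, 14)


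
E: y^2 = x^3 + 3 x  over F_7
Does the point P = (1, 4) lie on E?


Check whether y^2 = x^3 + 3 x + 0 (mod 7) for (x, y) = (1, 4).
LHS: y^2 = 4^2 mod 7 = 2
RHS: x^3 + 3 x + 0 = 1^3 + 3*1 + 0 mod 7 = 4
LHS != RHS

No, not on the curve


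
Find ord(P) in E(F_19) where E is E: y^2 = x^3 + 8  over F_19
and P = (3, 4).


Compute successive multiples of P until we hit O:
  1P = (3, 4)
  2P = (14, 4)
  3P = (2, 15)
  4P = (2, 4)
  5P = (14, 15)
  6P = (3, 15)
  7P = O

ord(P) = 7


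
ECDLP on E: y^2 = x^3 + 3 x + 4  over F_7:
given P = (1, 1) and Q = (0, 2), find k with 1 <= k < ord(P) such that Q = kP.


Enumerate multiples of P until we hit Q = (0, 2):
  1P = (1, 1)
  2P = (0, 2)
Match found at i = 2.

k = 2


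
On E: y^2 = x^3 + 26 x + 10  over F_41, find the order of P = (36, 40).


Compute successive multiples of P until we hit O:
  1P = (36, 40)
  2P = (8, 22)
  3P = (29, 26)
  4P = (21, 31)
  5P = (27, 31)
  6P = (20, 17)
  7P = (1, 18)
  8P = (22, 18)
  ... (continuing to 42P)
  42P = O

ord(P) = 42


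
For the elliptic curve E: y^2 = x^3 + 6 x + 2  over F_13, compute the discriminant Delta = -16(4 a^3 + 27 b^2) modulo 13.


4 a^3 + 27 b^2 = 4*6^3 + 27*2^2 = 864 + 108 = 972
Delta = -16 * (972) = -15552
Delta mod 13 = 9

Delta = 9 (mod 13)


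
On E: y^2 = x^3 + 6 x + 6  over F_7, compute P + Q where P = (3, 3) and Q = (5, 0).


P != Q, so use the chord formula.
s = (y2 - y1) / (x2 - x1) = (4) / (2) mod 7 = 2
x3 = s^2 - x1 - x2 mod 7 = 2^2 - 3 - 5 = 3
y3 = s (x1 - x3) - y1 mod 7 = 2 * (3 - 3) - 3 = 4

P + Q = (3, 4)


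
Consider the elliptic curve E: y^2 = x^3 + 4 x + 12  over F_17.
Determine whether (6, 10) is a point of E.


Check whether y^2 = x^3 + 4 x + 12 (mod 17) for (x, y) = (6, 10).
LHS: y^2 = 10^2 mod 17 = 15
RHS: x^3 + 4 x + 12 = 6^3 + 4*6 + 12 mod 17 = 14
LHS != RHS

No, not on the curve


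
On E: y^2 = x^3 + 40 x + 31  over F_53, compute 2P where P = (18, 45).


Doubling: s = (3 x1^2 + a) / (2 y1)
s = (3*18^2 + 40) / (2*45) mod 53 = 3
x3 = s^2 - 2 x1 mod 53 = 3^2 - 2*18 = 26
y3 = s (x1 - x3) - y1 mod 53 = 3 * (18 - 26) - 45 = 37

2P = (26, 37)


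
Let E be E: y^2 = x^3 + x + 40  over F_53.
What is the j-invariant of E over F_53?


Delta = -16(4 a^3 + 27 b^2) mod 53 = 15
-1728 * (4 a)^3 = -1728 * (4*1)^3 mod 53 = 19
j = 19 * 15^(-1) mod 53 = 26

j = 26 (mod 53)


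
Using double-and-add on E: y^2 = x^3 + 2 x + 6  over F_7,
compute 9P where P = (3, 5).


k = 9 = 1001_2 (binary, LSB first: 1001)
Double-and-add from P = (3, 5):
  bit 0 = 1: acc = O + (3, 5) = (3, 5)
  bit 1 = 0: acc unchanged = (3, 5)
  bit 2 = 0: acc unchanged = (3, 5)
  bit 3 = 1: acc = (3, 5) + (1, 4) = (5, 1)

9P = (5, 1)


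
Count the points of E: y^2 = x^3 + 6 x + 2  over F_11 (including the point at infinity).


For each x in F_11, count y with y^2 = x^3 + 6 x + 2 mod 11:
  x = 1: RHS = 9, y in [3, 8]  -> 2 point(s)
  x = 2: RHS = 0, y in [0]  -> 1 point(s)
  x = 3: RHS = 3, y in [5, 6]  -> 2 point(s)
  x = 5: RHS = 3, y in [5, 6]  -> 2 point(s)
  x = 6: RHS = 1, y in [1, 10]  -> 2 point(s)
  x = 8: RHS = 1, y in [1, 10]  -> 2 point(s)
  x = 9: RHS = 4, y in [2, 9]  -> 2 point(s)
Affine points: 13. Add the point at infinity: total = 14.

#E(F_11) = 14


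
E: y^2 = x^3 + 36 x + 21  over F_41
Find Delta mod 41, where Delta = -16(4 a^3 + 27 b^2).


4 a^3 + 27 b^2 = 4*36^3 + 27*21^2 = 186624 + 11907 = 198531
Delta = -16 * (198531) = -3176496
Delta mod 41 = 20

Delta = 20 (mod 41)


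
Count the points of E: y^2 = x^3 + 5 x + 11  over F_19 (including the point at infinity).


For each x in F_19, count y with y^2 = x^3 + 5 x + 11 mod 19:
  x = 0: RHS = 11, y in [7, 12]  -> 2 point(s)
  x = 1: RHS = 17, y in [6, 13]  -> 2 point(s)
  x = 4: RHS = 0, y in [0]  -> 1 point(s)
  x = 5: RHS = 9, y in [3, 16]  -> 2 point(s)
  x = 7: RHS = 9, y in [3, 16]  -> 2 point(s)
  x = 9: RHS = 6, y in [5, 14]  -> 2 point(s)
  x = 10: RHS = 16, y in [4, 15]  -> 2 point(s)
  x = 16: RHS = 7, y in [8, 11]  -> 2 point(s)
  x = 18: RHS = 5, y in [9, 10]  -> 2 point(s)
Affine points: 17. Add the point at infinity: total = 18.

#E(F_19) = 18


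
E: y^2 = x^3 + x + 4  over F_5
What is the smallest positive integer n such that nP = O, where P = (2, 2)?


Compute successive multiples of P until we hit O:
  1P = (2, 2)
  2P = (0, 2)
  3P = (3, 3)
  4P = (1, 4)
  5P = (1, 1)
  6P = (3, 2)
  7P = (0, 3)
  8P = (2, 3)
  ... (continuing to 9P)
  9P = O

ord(P) = 9


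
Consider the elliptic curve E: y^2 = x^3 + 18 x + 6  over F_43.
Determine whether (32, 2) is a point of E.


Check whether y^2 = x^3 + 18 x + 6 (mod 43) for (x, y) = (32, 2).
LHS: y^2 = 2^2 mod 43 = 4
RHS: x^3 + 18 x + 6 = 32^3 + 18*32 + 6 mod 43 = 25
LHS != RHS

No, not on the curve


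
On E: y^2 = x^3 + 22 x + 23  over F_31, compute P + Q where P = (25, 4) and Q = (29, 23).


P != Q, so use the chord formula.
s = (y2 - y1) / (x2 - x1) = (19) / (4) mod 31 = 28
x3 = s^2 - x1 - x2 mod 31 = 28^2 - 25 - 29 = 17
y3 = s (x1 - x3) - y1 mod 31 = 28 * (25 - 17) - 4 = 3

P + Q = (17, 3)


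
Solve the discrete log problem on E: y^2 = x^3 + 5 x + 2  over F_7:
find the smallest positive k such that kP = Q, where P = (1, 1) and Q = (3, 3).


Enumerate multiples of P until we hit Q = (3, 3):
  1P = (1, 1)
  2P = (0, 3)
  3P = (3, 3)
Match found at i = 3.

k = 3


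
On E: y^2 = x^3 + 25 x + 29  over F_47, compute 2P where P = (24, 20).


Doubling: s = (3 x1^2 + a) / (2 y1)
s = (3*24^2 + 25) / (2*20) mod 47 = 45
x3 = s^2 - 2 x1 mod 47 = 45^2 - 2*24 = 3
y3 = s (x1 - x3) - y1 mod 47 = 45 * (24 - 3) - 20 = 32

2P = (3, 32)


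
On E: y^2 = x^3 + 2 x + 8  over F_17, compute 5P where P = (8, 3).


k = 5 = 101_2 (binary, LSB first: 101)
Double-and-add from P = (8, 3):
  bit 0 = 1: acc = O + (8, 3) = (8, 3)
  bit 1 = 0: acc unchanged = (8, 3)
  bit 2 = 1: acc = (8, 3) + (15, 8) = (7, 5)

5P = (7, 5)


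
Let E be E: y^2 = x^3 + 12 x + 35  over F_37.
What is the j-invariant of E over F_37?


Delta = -16(4 a^3 + 27 b^2) mod 37 = 12
-1728 * (4 a)^3 = -1728 * (4*12)^3 mod 37 = 26
j = 26 * 12^(-1) mod 37 = 33

j = 33 (mod 37)


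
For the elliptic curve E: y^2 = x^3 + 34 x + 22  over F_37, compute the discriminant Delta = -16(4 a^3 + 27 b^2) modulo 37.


4 a^3 + 27 b^2 = 4*34^3 + 27*22^2 = 157216 + 13068 = 170284
Delta = -16 * (170284) = -2724544
Delta mod 37 = 25

Delta = 25 (mod 37)


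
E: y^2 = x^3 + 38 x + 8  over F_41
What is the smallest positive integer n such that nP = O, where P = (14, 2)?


Compute successive multiples of P until we hit O:
  1P = (14, 2)
  2P = (18, 28)
  3P = (0, 7)
  4P = (6, 1)
  5P = (5, 35)
  6P = (40, 25)
  7P = (36, 29)
  8P = (28, 33)
  ... (continuing to 33P)
  33P = O

ord(P) = 33


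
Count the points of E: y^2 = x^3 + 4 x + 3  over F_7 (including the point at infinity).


For each x in F_7, count y with y^2 = x^3 + 4 x + 3 mod 7:
  x = 1: RHS = 1, y in [1, 6]  -> 2 point(s)
  x = 3: RHS = 0, y in [0]  -> 1 point(s)
  x = 5: RHS = 1, y in [1, 6]  -> 2 point(s)
Affine points: 5. Add the point at infinity: total = 6.

#E(F_7) = 6


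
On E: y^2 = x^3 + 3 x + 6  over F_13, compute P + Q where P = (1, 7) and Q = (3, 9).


P != Q, so use the chord formula.
s = (y2 - y1) / (x2 - x1) = (2) / (2) mod 13 = 1
x3 = s^2 - x1 - x2 mod 13 = 1^2 - 1 - 3 = 10
y3 = s (x1 - x3) - y1 mod 13 = 1 * (1 - 10) - 7 = 10

P + Q = (10, 10)


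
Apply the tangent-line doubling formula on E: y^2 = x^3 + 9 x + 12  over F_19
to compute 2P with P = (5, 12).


Doubling: s = (3 x1^2 + a) / (2 y1)
s = (3*5^2 + 9) / (2*12) mod 19 = 13
x3 = s^2 - 2 x1 mod 19 = 13^2 - 2*5 = 7
y3 = s (x1 - x3) - y1 mod 19 = 13 * (5 - 7) - 12 = 0

2P = (7, 0)


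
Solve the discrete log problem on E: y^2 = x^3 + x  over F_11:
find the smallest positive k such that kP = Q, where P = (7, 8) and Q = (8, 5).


Enumerate multiples of P until we hit Q = (8, 5):
  1P = (7, 8)
  2P = (9, 1)
  3P = (10, 8)
  4P = (5, 3)
  5P = (8, 6)
  6P = (0, 0)
  7P = (8, 5)
Match found at i = 7.

k = 7


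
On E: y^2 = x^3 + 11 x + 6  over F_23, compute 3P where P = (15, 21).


k = 3 = 11_2 (binary, LSB first: 11)
Double-and-add from P = (15, 21):
  bit 0 = 1: acc = O + (15, 21) = (15, 21)
  bit 1 = 1: acc = (15, 21) + (17, 0) = (15, 2)

3P = (15, 2)


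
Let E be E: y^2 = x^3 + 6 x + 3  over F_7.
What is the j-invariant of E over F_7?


Delta = -16(4 a^3 + 27 b^2) mod 7 = 5
-1728 * (4 a)^3 = -1728 * (4*6)^3 mod 7 = 6
j = 6 * 5^(-1) mod 7 = 4

j = 4 (mod 7)


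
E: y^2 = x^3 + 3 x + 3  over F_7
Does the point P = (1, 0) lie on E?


Check whether y^2 = x^3 + 3 x + 3 (mod 7) for (x, y) = (1, 0).
LHS: y^2 = 0^2 mod 7 = 0
RHS: x^3 + 3 x + 3 = 1^3 + 3*1 + 3 mod 7 = 0
LHS = RHS

Yes, on the curve


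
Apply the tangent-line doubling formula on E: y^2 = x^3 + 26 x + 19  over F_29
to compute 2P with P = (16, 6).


Doubling: s = (3 x1^2 + a) / (2 y1)
s = (3*16^2 + 26) / (2*6) mod 29 = 13
x3 = s^2 - 2 x1 mod 29 = 13^2 - 2*16 = 21
y3 = s (x1 - x3) - y1 mod 29 = 13 * (16 - 21) - 6 = 16

2P = (21, 16)


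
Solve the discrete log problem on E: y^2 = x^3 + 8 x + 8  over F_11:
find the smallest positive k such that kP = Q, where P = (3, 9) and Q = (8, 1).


Enumerate multiples of P until we hit Q = (8, 1):
  1P = (3, 9)
  2P = (8, 10)
  3P = (4, 4)
  4P = (7, 0)
  5P = (4, 7)
  6P = (8, 1)
Match found at i = 6.

k = 6


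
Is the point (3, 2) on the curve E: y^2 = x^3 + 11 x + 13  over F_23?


Check whether y^2 = x^3 + 11 x + 13 (mod 23) for (x, y) = (3, 2).
LHS: y^2 = 2^2 mod 23 = 4
RHS: x^3 + 11 x + 13 = 3^3 + 11*3 + 13 mod 23 = 4
LHS = RHS

Yes, on the curve


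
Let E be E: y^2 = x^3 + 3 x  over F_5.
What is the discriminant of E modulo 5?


4 a^3 + 27 b^2 = 4*3^3 + 27*0^2 = 108 + 0 = 108
Delta = -16 * (108) = -1728
Delta mod 5 = 2

Delta = 2 (mod 5)


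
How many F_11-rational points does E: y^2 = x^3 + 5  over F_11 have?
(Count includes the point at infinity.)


For each x in F_11, count y with y^2 = x^3 + 0 x + 5 mod 11:
  x = 0: RHS = 5, y in [4, 7]  -> 2 point(s)
  x = 4: RHS = 3, y in [5, 6]  -> 2 point(s)
  x = 5: RHS = 9, y in [3, 8]  -> 2 point(s)
  x = 6: RHS = 1, y in [1, 10]  -> 2 point(s)
  x = 8: RHS = 0, y in [0]  -> 1 point(s)
  x = 10: RHS = 4, y in [2, 9]  -> 2 point(s)
Affine points: 11. Add the point at infinity: total = 12.

#E(F_11) = 12


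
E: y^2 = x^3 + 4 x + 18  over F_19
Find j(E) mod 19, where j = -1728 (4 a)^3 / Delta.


Delta = -16(4 a^3 + 27 b^2) mod 19 = 13
-1728 * (4 a)^3 = -1728 * (4*4)^3 mod 19 = 11
j = 11 * 13^(-1) mod 19 = 14

j = 14 (mod 19)
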